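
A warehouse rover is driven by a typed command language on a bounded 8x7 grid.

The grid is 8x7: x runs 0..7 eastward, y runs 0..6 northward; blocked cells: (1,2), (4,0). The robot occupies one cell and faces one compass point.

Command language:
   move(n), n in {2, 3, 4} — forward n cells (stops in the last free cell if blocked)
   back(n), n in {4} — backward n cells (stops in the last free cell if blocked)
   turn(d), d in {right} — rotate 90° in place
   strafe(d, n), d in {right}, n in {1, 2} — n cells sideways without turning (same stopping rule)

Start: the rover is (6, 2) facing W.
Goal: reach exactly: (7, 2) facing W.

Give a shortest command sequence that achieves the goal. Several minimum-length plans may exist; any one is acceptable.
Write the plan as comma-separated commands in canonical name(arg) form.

back(4)

begin: (6, 2) facing W
[1] after back(4): (7, 2) facing W
nothing shorter than 1 reaches the goal.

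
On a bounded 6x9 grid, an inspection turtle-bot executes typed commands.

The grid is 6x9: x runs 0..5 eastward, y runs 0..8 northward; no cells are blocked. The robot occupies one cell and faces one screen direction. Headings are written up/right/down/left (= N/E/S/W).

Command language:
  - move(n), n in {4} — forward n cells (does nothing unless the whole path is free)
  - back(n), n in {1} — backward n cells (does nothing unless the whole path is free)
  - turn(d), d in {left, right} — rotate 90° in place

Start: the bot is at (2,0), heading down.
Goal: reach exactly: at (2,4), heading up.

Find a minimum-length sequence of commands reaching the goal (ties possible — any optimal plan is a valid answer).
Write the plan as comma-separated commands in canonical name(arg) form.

turn(left), turn(left), move(4)

begin: at (2,0), heading down
1. turn(left) → at (2,0), heading right
2. turn(left) → at (2,0), heading up
3. move(4) → at (2,4), heading up
no 2-step plan works, so 3 is optimal.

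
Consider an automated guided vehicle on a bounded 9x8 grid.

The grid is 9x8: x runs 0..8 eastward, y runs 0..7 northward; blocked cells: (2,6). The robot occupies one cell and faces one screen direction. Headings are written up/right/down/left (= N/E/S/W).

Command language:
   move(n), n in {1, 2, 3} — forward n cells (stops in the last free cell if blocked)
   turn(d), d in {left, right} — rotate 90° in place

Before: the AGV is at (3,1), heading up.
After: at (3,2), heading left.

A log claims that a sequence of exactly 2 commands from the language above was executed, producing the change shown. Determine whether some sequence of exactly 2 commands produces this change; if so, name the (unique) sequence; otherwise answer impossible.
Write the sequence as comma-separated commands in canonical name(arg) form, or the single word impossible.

move(1), turn(left)

key: order matters: swapping move(1) and turn(left) lands elsewhere
start: at (3,1), heading up
step 1 (move(1)): at (3,2), heading up
step 2 (turn(left)): at (3,2), heading left
no other 2-command option fits: unique.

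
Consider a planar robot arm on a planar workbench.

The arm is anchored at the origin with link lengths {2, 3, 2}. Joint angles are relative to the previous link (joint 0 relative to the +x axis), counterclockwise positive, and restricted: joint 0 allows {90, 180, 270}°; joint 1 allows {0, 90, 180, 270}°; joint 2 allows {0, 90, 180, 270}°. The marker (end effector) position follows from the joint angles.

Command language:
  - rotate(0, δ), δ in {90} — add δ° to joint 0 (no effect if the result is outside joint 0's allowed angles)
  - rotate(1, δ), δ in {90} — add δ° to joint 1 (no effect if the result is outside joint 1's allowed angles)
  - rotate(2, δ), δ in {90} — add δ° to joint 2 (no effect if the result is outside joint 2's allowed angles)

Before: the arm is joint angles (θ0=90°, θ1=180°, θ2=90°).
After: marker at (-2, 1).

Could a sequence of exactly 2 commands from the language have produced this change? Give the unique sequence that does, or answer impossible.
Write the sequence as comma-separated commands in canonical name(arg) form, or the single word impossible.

rotate(0, 90), rotate(0, 90)

t0: joint angles (θ0=90°, θ1=180°, θ2=90°)
step 1 (rotate(0, 90)): joint angles (θ0=180°, θ1=180°, θ2=90°)
step 2 (rotate(0, 90)): joint angles (θ0=270°, θ1=180°, θ2=90°)
uniquely the one of 9 2-step routes that fits.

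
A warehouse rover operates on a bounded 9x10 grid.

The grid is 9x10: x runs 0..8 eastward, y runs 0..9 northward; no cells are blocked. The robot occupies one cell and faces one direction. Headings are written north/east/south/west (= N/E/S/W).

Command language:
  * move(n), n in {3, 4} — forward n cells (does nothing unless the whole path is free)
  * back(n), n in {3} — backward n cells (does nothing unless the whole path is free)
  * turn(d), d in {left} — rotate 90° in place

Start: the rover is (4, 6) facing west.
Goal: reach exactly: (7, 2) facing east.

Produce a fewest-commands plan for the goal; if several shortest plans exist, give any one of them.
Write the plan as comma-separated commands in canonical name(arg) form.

initial: (4, 6) facing west
step 1 (back(3)): (7, 6) facing west
step 2 (turn(left)): (7, 6) facing south
step 3 (move(4)): (7, 2) facing south
step 4 (turn(left)): (7, 2) facing east
shorter routes all fall short; 4 is best.

back(3), turn(left), move(4), turn(left)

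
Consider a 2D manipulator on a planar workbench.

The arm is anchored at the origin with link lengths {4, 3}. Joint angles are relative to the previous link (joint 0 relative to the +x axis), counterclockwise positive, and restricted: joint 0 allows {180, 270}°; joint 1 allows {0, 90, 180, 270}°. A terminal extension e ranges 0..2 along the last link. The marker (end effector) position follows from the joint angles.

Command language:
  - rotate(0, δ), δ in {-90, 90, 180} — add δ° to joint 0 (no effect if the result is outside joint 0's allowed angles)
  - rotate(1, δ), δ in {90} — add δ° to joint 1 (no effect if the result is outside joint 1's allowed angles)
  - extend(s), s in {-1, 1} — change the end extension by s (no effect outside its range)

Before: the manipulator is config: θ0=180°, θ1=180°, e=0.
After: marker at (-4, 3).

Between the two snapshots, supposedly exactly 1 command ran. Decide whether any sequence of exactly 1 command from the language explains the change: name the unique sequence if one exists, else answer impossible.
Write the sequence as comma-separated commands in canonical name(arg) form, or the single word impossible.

rotate(1, 90)

initial: config: θ0=180°, θ1=180°, e=0
t=1 rotate(1, 90) ⇒ config: θ0=180°, θ1=270°, e=0
no rival 1-sequence matches.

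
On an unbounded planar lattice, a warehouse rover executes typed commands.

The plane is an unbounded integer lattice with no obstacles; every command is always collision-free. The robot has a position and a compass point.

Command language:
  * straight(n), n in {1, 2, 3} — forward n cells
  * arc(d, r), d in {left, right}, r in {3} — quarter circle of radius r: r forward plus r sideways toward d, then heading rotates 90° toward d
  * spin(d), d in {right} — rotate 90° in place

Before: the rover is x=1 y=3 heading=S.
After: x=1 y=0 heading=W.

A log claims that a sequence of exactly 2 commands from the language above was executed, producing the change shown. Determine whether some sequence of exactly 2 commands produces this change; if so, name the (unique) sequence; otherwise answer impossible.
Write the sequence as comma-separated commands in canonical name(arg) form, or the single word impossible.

key: cell and facing (now W) both changed — the 2 commands mix motion and turning
from: x=1 y=3 heading=S
t=1 straight(3) ⇒ x=1 y=0 heading=S
t=2 spin(right) ⇒ x=1 y=0 heading=W
all 36 alternatives checked — unique.

straight(3), spin(right)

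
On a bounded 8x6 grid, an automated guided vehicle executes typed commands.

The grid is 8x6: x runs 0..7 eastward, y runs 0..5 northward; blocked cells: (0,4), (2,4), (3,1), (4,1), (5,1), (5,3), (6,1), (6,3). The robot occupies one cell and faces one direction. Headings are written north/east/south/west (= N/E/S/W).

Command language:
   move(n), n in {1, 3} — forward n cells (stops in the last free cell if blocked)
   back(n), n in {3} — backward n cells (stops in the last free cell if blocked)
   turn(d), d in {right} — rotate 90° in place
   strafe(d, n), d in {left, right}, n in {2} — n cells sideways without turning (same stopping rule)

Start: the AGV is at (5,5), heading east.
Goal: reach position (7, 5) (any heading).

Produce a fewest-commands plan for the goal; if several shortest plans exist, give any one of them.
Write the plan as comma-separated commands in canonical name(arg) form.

begin: at (5,5), heading east
t=1 move(3) ⇒ at (7,5), heading east
nothing shorter than 1 reaches the goal.

move(3)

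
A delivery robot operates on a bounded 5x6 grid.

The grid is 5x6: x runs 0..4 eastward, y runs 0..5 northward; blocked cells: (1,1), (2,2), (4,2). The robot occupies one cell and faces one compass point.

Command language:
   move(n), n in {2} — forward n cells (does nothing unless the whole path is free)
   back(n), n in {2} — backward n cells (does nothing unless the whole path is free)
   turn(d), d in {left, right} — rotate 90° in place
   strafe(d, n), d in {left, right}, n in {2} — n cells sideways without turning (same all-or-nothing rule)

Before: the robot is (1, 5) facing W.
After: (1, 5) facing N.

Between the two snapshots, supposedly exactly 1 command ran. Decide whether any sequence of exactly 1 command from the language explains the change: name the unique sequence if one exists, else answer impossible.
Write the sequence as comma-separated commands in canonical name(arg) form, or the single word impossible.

key: parked at (1,5) the whole time — nothing moves the robot
t0: (1, 5) facing W
t=1 turn(right) ⇒ (1, 5) facing N
no other 1-command option fits: unique.

turn(right)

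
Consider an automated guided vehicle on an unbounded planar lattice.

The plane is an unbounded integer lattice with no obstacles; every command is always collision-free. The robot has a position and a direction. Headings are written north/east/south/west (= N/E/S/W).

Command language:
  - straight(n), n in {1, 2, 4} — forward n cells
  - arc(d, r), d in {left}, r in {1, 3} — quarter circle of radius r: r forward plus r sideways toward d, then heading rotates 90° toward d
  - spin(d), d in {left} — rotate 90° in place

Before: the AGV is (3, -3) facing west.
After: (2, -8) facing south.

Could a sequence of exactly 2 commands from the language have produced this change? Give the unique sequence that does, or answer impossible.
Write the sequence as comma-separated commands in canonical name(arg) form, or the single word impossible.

arc(left, 1), straight(4)

key: running straight(4) before arc(left, 1) would end elsewhere — order is forced
initial: (3, -3) facing west
step 1 (arc(left, 1)): (2, -4) facing south
step 2 (straight(4)): (2, -8) facing south
no rival 2-sequence matches.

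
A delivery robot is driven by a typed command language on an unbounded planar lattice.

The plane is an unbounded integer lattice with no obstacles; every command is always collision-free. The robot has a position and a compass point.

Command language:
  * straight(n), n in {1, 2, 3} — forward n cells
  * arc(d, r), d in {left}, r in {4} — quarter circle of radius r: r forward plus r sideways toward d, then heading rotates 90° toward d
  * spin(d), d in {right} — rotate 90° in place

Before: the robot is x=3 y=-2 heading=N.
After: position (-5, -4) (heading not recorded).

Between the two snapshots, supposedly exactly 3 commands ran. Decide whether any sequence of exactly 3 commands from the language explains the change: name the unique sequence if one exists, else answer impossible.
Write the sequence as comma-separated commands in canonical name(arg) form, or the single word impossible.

arc(left, 4), arc(left, 4), straight(2)

key: running straight(2) before arc(left, 4) would end elsewhere — order is forced
t0: x=3 y=-2 heading=N
1. arc(left, 4) → x=-1 y=2 heading=W
2. arc(left, 4) → x=-5 y=-2 heading=S
3. straight(2) → x=-5 y=-4 heading=S
all 125 alternatives checked — unique.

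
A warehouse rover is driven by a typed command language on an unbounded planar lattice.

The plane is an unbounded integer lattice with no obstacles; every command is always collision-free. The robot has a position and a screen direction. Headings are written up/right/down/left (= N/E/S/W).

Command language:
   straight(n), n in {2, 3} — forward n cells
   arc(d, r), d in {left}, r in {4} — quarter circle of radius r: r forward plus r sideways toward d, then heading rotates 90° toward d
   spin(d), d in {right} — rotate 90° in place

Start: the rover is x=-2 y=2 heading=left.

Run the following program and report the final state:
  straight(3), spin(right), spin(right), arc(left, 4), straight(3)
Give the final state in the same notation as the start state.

x=-1 y=9 heading=up

initial: x=-2 y=2 heading=left
step 1 (straight(3)): x=-5 y=2 heading=left
step 2 (spin(right)): x=-5 y=2 heading=up
step 3 (spin(right)): x=-5 y=2 heading=right
step 4 (arc(left, 4)): x=-1 y=6 heading=up
step 5 (straight(3)): x=-1 y=9 heading=up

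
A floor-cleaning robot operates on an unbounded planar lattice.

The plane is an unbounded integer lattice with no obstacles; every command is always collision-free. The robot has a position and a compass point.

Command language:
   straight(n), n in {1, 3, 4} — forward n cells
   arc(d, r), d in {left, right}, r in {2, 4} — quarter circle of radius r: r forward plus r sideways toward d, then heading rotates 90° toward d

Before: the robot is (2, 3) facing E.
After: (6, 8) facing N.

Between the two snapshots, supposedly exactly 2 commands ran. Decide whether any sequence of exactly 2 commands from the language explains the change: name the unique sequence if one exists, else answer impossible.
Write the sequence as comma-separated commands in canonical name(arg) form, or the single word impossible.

key: position moved to (6,8) AND the heading swung to N — translation plus rotation needed
initial: (2, 3) facing E
1. arc(left, 4) → (6, 7) facing N
2. straight(1) → (6, 8) facing N
no other 2-command option fits: unique.

arc(left, 4), straight(1)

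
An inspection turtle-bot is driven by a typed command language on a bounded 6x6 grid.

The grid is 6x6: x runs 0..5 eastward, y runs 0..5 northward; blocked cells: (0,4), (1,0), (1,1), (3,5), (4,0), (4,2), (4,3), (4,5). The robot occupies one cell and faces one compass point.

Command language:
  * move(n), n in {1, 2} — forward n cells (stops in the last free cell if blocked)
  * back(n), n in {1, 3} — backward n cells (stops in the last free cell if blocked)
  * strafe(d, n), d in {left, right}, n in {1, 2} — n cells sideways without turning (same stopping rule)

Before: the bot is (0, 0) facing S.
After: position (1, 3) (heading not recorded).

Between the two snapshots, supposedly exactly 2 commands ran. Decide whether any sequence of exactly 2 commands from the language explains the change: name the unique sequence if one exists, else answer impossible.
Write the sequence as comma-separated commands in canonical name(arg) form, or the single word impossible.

back(3), strafe(left, 1)

key: order matters: swapping back(3) and strafe(left, 1) lands elsewhere
start: (0, 0) facing S
[1] after back(3): (0, 3) facing S
[2] after strafe(left, 1): (1, 3) facing S
no other 2-command option fits: unique.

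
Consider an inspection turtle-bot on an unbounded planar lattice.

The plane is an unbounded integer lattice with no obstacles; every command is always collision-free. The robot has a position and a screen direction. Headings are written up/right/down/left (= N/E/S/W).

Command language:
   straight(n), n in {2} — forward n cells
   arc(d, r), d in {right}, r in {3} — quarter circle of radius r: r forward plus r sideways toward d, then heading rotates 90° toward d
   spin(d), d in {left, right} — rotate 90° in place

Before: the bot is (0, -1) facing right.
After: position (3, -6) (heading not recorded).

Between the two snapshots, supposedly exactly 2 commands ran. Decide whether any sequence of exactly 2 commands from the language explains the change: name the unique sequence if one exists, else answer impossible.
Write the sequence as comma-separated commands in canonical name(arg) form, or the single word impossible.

key: order matters: swapping arc(right, 3) and straight(2) lands elsewhere
from: (0, -1) facing right
step 1 (arc(right, 3)): (3, -4) facing down
step 2 (straight(2)): (3, -6) facing down
all 16 alternatives checked — unique.

arc(right, 3), straight(2)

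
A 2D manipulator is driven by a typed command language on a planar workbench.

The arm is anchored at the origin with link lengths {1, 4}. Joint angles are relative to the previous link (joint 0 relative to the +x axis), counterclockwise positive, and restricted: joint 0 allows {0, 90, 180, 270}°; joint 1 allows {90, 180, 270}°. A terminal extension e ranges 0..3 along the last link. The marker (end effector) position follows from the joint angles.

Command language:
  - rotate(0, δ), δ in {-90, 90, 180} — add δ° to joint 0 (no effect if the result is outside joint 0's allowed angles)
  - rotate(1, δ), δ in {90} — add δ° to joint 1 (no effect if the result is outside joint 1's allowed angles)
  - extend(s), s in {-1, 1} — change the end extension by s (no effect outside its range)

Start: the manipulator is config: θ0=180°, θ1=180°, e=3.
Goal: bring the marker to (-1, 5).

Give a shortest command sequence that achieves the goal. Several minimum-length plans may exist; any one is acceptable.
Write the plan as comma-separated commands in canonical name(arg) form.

begin: config: θ0=180°, θ1=180°, e=3
step 1 (extend(-1)): config: θ0=180°, θ1=180°, e=2
step 2 (extend(-1)): config: θ0=180°, θ1=180°, e=1
step 3 (rotate(1, 90)): config: θ0=180°, θ1=270°, e=1
shorter routes all fall short; 3 is best.

extend(-1), extend(-1), rotate(1, 90)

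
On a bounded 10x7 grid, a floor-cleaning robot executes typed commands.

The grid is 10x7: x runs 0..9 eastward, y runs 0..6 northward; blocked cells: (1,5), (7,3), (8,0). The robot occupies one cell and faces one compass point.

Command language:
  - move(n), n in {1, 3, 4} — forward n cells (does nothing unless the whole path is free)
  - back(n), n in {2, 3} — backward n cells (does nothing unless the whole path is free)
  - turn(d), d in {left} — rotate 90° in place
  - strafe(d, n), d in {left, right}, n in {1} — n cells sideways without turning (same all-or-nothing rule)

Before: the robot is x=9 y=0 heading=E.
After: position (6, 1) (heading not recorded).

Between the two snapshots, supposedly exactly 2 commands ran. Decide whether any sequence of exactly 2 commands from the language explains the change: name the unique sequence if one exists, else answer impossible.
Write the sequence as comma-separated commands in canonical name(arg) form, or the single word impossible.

strafe(left, 1), back(3)

key: running back(3) before strafe(left, 1) would end elsewhere — order is forced
initial: x=9 y=0 heading=E
1. strafe(left, 1) → x=9 y=1 heading=E
2. back(3) → x=6 y=1 heading=E
uniquely the one of 64 2-step routes that fits.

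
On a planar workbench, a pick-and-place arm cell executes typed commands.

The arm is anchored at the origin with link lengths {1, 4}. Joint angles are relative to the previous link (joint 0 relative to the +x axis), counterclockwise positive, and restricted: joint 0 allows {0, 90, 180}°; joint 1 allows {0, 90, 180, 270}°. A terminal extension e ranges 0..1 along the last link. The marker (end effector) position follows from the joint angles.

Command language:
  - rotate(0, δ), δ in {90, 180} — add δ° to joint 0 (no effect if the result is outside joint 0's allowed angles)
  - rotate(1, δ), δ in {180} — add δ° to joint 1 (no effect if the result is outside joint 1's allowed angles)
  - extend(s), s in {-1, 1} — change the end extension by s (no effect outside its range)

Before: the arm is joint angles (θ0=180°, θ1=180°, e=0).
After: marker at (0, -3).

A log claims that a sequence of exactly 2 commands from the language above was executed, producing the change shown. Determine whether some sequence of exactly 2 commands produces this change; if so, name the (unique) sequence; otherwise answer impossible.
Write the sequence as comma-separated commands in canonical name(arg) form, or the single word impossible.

key: running rotate(0, 90) before rotate(0, 180) would end elsewhere — order is forced
begin: joint angles (θ0=180°, θ1=180°, e=0)
[1] after rotate(0, 180): joint angles (θ0=0°, θ1=180°, e=0)
[2] after rotate(0, 90): joint angles (θ0=90°, θ1=180°, e=0)
no other 2-command option fits: unique.

rotate(0, 180), rotate(0, 90)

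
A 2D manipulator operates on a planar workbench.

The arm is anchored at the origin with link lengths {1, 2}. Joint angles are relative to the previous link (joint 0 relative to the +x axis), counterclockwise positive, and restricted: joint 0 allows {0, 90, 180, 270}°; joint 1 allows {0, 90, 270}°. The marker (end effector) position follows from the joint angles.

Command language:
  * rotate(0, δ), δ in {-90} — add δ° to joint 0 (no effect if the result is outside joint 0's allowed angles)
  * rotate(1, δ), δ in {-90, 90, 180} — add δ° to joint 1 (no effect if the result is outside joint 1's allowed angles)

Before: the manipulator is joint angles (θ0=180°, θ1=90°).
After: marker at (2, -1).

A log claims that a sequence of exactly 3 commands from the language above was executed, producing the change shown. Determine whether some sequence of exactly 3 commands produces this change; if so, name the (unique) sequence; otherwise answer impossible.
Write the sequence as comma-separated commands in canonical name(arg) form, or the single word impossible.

from: joint angles (θ0=180°, θ1=90°)
step 1 (rotate(0, -90)): joint angles (θ0=90°, θ1=90°)
step 2 (rotate(0, -90)): joint angles (θ0=0°, θ1=90°)
step 3 (rotate(0, -90)): joint angles (θ0=270°, θ1=90°)
no other 3-command option fits: unique.

rotate(0, -90), rotate(0, -90), rotate(0, -90)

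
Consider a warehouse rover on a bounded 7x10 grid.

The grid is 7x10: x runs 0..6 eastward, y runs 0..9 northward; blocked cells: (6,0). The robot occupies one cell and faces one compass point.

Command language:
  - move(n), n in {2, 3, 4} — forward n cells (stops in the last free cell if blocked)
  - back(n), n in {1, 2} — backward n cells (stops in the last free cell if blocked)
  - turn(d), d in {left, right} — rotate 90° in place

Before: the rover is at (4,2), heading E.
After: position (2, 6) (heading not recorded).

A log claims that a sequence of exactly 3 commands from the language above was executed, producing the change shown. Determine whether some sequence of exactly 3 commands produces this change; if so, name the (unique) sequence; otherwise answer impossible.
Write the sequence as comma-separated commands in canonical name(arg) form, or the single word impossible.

key: order matters: swapping back(2) and move(4) lands elsewhere
t0: at (4,2), heading E
1. back(2) → at (2,2), heading E
2. turn(left) → at (2,2), heading N
3. move(4) → at (2,6), heading N
no other 3-command option fits: unique.

back(2), turn(left), move(4)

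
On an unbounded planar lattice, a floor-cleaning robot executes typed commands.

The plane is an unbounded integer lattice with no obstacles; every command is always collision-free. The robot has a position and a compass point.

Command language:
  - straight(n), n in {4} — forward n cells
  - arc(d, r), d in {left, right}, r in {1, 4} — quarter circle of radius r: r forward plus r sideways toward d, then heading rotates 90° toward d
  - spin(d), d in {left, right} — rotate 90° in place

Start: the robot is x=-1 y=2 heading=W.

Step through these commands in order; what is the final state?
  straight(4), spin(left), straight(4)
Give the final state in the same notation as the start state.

x=-5 y=-2 heading=S

start: x=-1 y=2 heading=W
[1] after straight(4): x=-5 y=2 heading=W
[2] after spin(left): x=-5 y=2 heading=S
[3] after straight(4): x=-5 y=-2 heading=S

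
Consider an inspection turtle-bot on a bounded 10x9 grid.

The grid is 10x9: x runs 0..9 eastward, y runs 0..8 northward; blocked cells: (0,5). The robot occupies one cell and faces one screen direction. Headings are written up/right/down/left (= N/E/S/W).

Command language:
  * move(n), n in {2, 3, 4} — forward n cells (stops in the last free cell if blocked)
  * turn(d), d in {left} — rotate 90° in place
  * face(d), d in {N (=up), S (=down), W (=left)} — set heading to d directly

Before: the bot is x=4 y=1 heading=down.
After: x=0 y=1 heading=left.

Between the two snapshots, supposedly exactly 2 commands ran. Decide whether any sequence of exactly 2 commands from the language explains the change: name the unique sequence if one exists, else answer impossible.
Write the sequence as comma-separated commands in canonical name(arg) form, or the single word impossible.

key: running move(4) before face(W) would end elsewhere — order is forced
begin: x=4 y=1 heading=down
[1] after face(W): x=4 y=1 heading=left
[2] after move(4): x=0 y=1 heading=left
all 49 alternatives checked — unique.

face(W), move(4)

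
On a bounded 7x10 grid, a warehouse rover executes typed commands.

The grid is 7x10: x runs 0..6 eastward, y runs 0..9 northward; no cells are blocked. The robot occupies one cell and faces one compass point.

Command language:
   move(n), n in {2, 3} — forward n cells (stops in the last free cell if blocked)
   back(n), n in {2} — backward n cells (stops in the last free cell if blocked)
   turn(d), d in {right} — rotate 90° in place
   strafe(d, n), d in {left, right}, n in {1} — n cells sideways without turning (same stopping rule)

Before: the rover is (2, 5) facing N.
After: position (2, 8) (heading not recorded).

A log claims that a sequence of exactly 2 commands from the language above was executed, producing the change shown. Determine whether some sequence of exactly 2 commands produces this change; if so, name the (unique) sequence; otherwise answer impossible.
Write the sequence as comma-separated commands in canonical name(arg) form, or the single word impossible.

move(3), turn(right)

key: order matters: swapping move(3) and turn(right) lands elsewhere
begin: (2, 5) facing N
1. move(3) → (2, 8) facing N
2. turn(right) → (2, 8) facing E
uniquely the one of 36 2-step routes that fits.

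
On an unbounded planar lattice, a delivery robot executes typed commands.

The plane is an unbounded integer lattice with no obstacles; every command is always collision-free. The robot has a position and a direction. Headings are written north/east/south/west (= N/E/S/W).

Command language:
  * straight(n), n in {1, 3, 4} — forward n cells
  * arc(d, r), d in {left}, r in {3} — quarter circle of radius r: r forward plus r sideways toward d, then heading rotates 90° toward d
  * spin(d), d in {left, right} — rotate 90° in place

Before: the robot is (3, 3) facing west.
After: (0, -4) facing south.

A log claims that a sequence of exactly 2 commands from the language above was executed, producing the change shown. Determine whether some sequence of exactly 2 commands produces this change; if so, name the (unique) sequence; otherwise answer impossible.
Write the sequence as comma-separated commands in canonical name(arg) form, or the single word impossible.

arc(left, 3), straight(4)

key: cell and facing (now S) both changed — the 2 commands mix motion and turning
initial: (3, 3) facing west
t=1 arc(left, 3) ⇒ (0, 0) facing south
t=2 straight(4) ⇒ (0, -4) facing south
no other 2-command option fits: unique.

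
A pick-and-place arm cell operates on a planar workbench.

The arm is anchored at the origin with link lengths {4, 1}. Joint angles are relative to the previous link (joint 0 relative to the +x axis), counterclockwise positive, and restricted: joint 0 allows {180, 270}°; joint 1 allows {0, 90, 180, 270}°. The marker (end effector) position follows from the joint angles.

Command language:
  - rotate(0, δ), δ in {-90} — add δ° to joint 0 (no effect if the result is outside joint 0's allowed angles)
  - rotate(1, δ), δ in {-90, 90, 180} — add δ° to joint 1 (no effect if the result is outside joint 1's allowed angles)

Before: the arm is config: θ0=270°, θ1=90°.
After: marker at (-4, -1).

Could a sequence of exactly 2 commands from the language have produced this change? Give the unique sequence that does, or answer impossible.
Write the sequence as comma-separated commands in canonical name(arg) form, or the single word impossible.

rotate(0, -90), rotate(0, -90)

from: config: θ0=270°, θ1=90°
[1] after rotate(0, -90): config: θ0=180°, θ1=90°
[2] after rotate(0, -90): config: θ0=180°, θ1=90°
all 16 alternatives checked — unique.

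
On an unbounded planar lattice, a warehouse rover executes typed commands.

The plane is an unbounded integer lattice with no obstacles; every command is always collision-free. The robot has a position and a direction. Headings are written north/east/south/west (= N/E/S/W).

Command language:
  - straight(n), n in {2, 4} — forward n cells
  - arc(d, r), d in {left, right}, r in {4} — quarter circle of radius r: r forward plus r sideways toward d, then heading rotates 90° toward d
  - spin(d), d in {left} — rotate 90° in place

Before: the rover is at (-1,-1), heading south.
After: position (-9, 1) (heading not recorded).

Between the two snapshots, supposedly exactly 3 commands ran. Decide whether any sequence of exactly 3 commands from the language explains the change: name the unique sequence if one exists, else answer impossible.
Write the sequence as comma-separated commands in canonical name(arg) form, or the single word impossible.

key: running straight(2) before arc(right, 4) would end elsewhere — order is forced
begin: at (-1,-1), heading south
[1] after arc(right, 4): at (-5,-5), heading west
[2] after arc(right, 4): at (-9,-1), heading north
[3] after straight(2): at (-9,1), heading north
all 125 alternatives checked — unique.

arc(right, 4), arc(right, 4), straight(2)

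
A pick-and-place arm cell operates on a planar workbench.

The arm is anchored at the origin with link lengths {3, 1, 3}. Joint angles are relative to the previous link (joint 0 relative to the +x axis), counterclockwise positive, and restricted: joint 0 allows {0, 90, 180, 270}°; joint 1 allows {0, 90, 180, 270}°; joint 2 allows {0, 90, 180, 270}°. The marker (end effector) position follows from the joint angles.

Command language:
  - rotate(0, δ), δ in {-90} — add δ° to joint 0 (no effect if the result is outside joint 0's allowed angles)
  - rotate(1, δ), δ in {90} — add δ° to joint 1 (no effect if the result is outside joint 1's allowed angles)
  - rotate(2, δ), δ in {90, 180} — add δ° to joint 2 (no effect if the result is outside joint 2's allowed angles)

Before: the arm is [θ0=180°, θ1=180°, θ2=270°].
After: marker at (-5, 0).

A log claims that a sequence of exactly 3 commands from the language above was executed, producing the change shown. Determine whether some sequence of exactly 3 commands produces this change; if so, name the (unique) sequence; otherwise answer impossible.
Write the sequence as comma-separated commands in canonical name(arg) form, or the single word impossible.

rotate(2, 90), rotate(2, 90), rotate(2, 90)

start: [θ0=180°, θ1=180°, θ2=270°]
1. rotate(2, 90) → [θ0=180°, θ1=180°, θ2=0°]
2. rotate(2, 90) → [θ0=180°, θ1=180°, θ2=90°]
3. rotate(2, 90) → [θ0=180°, θ1=180°, θ2=180°]
no other 3-command option fits: unique.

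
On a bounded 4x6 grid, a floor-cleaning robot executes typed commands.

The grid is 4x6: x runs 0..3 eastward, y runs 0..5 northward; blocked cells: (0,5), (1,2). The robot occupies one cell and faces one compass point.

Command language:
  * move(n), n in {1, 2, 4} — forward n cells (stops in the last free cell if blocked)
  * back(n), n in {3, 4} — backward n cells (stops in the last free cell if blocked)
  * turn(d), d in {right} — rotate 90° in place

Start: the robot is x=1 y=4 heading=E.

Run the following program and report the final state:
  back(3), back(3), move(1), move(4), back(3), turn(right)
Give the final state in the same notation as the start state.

x=0 y=4 heading=S

initial: x=1 y=4 heading=E
step 1 (back(3)): x=0 y=4 heading=E
step 2 (back(3)): x=0 y=4 heading=E
step 3 (move(1)): x=1 y=4 heading=E
step 4 (move(4)): x=3 y=4 heading=E
step 5 (back(3)): x=0 y=4 heading=E
step 6 (turn(right)): x=0 y=4 heading=S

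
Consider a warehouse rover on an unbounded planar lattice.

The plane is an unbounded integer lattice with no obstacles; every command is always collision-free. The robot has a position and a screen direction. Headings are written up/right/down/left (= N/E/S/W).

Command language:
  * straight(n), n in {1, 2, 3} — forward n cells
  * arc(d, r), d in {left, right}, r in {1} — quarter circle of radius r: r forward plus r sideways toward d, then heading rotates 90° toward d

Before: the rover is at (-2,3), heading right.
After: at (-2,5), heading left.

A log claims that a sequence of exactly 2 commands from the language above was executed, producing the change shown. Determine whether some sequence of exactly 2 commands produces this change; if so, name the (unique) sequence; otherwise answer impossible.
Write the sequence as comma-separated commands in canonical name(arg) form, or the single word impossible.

key: position moved to (-2,5) AND the heading swung to W — translation plus rotation needed
start: at (-2,3), heading right
1. arc(left, 1) → at (-1,4), heading up
2. arc(left, 1) → at (-2,5), heading left
no rival 2-sequence matches.

arc(left, 1), arc(left, 1)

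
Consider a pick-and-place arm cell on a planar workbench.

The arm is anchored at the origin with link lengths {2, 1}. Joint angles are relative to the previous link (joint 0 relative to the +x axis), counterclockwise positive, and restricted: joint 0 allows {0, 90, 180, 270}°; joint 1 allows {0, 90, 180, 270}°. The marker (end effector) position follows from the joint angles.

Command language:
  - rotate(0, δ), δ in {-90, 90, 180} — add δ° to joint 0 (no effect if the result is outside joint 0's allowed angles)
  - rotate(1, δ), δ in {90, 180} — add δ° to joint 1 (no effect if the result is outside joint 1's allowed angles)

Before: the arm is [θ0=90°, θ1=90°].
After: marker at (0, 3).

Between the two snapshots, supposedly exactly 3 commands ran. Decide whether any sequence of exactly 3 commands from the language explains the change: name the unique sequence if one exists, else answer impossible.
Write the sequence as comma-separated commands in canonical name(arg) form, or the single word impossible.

from: [θ0=90°, θ1=90°]
t=1 rotate(1, 90) ⇒ [θ0=90°, θ1=180°]
t=2 rotate(1, 90) ⇒ [θ0=90°, θ1=270°]
t=3 rotate(1, 90) ⇒ [θ0=90°, θ1=0°]
all 125 alternatives checked — unique.

rotate(1, 90), rotate(1, 90), rotate(1, 90)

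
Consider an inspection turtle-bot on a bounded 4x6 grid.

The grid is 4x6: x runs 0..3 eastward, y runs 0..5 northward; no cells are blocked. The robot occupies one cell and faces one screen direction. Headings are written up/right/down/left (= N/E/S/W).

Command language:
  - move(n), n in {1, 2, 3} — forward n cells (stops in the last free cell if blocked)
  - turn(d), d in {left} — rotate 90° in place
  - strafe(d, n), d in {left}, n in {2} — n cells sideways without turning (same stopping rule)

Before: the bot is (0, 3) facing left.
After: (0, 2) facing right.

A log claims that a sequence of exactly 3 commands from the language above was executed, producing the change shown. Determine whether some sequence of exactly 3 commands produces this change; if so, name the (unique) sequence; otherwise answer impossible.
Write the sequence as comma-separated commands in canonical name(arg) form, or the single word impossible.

turn(left), move(1), turn(left)

key: cell and facing (now E) both changed — the 3 commands mix motion and turning
initial: (0, 3) facing left
1. turn(left) → (0, 3) facing down
2. move(1) → (0, 2) facing down
3. turn(left) → (0, 2) facing right
no rival 3-sequence matches.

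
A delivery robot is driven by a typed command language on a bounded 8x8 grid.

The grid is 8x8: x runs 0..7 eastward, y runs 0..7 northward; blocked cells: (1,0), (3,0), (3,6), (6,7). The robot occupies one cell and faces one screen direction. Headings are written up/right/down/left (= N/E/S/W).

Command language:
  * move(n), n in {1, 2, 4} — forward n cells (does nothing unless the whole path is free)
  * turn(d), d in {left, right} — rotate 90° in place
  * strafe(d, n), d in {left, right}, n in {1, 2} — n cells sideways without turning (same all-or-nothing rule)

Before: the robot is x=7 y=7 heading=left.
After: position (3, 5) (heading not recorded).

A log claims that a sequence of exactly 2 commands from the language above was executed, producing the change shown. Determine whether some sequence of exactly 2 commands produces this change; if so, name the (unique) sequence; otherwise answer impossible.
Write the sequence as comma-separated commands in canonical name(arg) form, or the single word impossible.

key: order matters: swapping strafe(left, 2) and move(4) lands elsewhere
t0: x=7 y=7 heading=left
t=1 strafe(left, 2) ⇒ x=7 y=5 heading=left
t=2 move(4) ⇒ x=3 y=5 heading=left
uniquely the one of 81 2-step routes that fits.

strafe(left, 2), move(4)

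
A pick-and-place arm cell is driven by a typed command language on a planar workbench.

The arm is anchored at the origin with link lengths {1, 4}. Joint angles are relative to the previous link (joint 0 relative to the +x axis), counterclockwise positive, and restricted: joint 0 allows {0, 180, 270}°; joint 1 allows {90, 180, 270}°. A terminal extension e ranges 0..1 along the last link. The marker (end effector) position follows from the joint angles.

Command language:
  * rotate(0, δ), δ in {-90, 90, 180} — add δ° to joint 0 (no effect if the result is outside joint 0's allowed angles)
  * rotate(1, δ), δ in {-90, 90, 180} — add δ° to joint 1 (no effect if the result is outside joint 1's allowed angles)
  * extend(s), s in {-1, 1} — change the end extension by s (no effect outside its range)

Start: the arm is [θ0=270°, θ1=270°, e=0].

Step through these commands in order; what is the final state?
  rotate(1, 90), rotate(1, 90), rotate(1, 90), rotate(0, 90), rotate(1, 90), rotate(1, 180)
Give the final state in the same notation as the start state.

[θ0=0°, θ1=90°, e=0]

initial: [θ0=270°, θ1=270°, e=0]
step 1 (rotate(1, 90)): [θ0=270°, θ1=270°, e=0]
step 2 (rotate(1, 90)): [θ0=270°, θ1=270°, e=0]
step 3 (rotate(1, 90)): [θ0=270°, θ1=270°, e=0]
step 4 (rotate(0, 90)): [θ0=0°, θ1=270°, e=0]
step 5 (rotate(1, 90)): [θ0=0°, θ1=270°, e=0]
step 6 (rotate(1, 180)): [θ0=0°, θ1=90°, e=0]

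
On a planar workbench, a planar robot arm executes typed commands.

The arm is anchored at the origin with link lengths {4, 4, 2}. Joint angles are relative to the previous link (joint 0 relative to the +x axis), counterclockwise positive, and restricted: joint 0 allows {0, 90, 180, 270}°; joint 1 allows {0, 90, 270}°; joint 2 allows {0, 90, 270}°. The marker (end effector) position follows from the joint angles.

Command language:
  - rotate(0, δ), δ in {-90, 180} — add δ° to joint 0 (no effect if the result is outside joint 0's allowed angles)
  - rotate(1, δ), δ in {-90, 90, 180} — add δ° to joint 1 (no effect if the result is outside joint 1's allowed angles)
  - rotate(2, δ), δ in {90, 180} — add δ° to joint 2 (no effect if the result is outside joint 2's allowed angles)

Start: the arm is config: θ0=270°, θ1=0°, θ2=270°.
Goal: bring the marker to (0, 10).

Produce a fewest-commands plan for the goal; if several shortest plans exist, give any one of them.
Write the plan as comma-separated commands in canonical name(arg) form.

initial: config: θ0=270°, θ1=0°, θ2=270°
1. rotate(2, 90) → config: θ0=270°, θ1=0°, θ2=0°
2. rotate(0, 180) → config: θ0=90°, θ1=0°, θ2=0°
shorter routes all fall short; 2 is best.

rotate(2, 90), rotate(0, 180)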